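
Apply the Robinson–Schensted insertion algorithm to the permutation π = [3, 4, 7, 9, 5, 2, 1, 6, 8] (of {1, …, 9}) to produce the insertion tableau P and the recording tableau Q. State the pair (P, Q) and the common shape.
P = [1, 4, 5, 6, 8] / [2, 9] / [3] / [7];  Q = [1, 2, 3, 4, 9] / [5, 8] / [6] / [7];  common shape = (5, 2, 1, 1)

Row-insert the values π_1, π_2, … into P one at a time, bumping the leftmost entry strictly greater than the inserted value down to the next row. The recording tableau Q records, in position (i, j), the step at which that cell was added to P.
  Insert 3 (step 1): P = [3];  Q = [1]
  Insert 4 (step 2): P = [3, 4];  Q = [1, 2]
  Insert 7 (step 3): P = [3, 4, 7];  Q = [1, 2, 3]
  Insert 9 (step 4): P = [3, 4, 7, 9];  Q = [1, 2, 3, 4]
  Insert 5 (step 5): P = [3, 4, 5, 9] / [7];  Q = [1, 2, 3, 4] / [5]
  Insert 2 (step 6): P = [2, 4, 5, 9] / [3] / [7];  Q = [1, 2, 3, 4] / [5] / [6]
  Insert 1 (step 7): P = [1, 4, 5, 9] / [2] / [3] / [7];  Q = [1, 2, 3, 4] / [5] / [6] / [7]
  Insert 6 (step 8): P = [1, 4, 5, 6] / [2, 9] / [3] / [7];  Q = [1, 2, 3, 4] / [5, 8] / [6] / [7]
  Insert 8 (step 9): P = [1, 4, 5, 6, 8] / [2, 9] / [3] / [7];  Q = [1, 2, 3, 4, 9] / [5, 8] / [6] / [7]
Final shape: (5, 2, 1, 1).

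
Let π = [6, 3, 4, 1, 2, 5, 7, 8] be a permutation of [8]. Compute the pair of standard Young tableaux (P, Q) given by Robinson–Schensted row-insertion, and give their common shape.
P = [1, 2, 5, 7, 8] / [3, 4] / [6];  Q = [1, 3, 6, 7, 8] / [2, 5] / [4];  common shape = (5, 2, 1)

Row-insert the values π_1, π_2, … into P one at a time, bumping the leftmost entry strictly greater than the inserted value down to the next row. The recording tableau Q records, in position (i, j), the step at which that cell was added to P.
  Insert 6 (step 1): P = [6];  Q = [1]
  Insert 3 (step 2): P = [3] / [6];  Q = [1] / [2]
  Insert 4 (step 3): P = [3, 4] / [6];  Q = [1, 3] / [2]
  Insert 1 (step 4): P = [1, 4] / [3] / [6];  Q = [1, 3] / [2] / [4]
  Insert 2 (step 5): P = [1, 2] / [3, 4] / [6];  Q = [1, 3] / [2, 5] / [4]
  Insert 5 (step 6): P = [1, 2, 5] / [3, 4] / [6];  Q = [1, 3, 6] / [2, 5] / [4]
  Insert 7 (step 7): P = [1, 2, 5, 7] / [3, 4] / [6];  Q = [1, 3, 6, 7] / [2, 5] / [4]
  Insert 8 (step 8): P = [1, 2, 5, 7, 8] / [3, 4] / [6];  Q = [1, 3, 6, 7, 8] / [2, 5] / [4]
Final shape: (5, 2, 1).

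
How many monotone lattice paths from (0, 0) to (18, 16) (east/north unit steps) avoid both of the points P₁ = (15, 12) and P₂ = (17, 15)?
Number of paths = 811758090

Inclusion–exclusion. Total paths: C(34, 18) = 2203961430. Through P₁: C(27, 15)·C(7, 3) = 608435100. Through P₂: C(32, 17)·C(2, 1) = 1131445440. Since P₁ is strictly southwest of P₂, a monotone path through both must visit P₁ then P₂; paths through both = C(27, 15)·C(5, 2)·C(2, 1) = 347677200. Avoid both = 2203961430 − 608435100 − 1131445440 + 347677200 = 811758090.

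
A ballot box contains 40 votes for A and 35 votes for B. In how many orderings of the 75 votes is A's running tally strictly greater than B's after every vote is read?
Strict-lead orderings = 196174587693577438554

Total orderings of the 75 votes with 40 for A: C(75, 40) = 2942618815403661578310. By the Bertrand ballot formula (Cycle Lemma / reflection principle), the number of orderings in which A is strictly ahead of B throughout is (p − q)/(p + q) · C(p + q, p) = (40 − 35)/(40 + 35) · 2942618815403661578310 = 196174587693577438554.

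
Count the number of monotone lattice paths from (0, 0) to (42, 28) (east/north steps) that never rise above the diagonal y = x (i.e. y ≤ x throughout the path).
Number of paths = 9754585092493487400

By the reflection principle (André's argument), the number of monotone paths to (42, 28) with n ≤ m that never go above y = x is C(70, 42) − C(70, 43) = 27963143931814663880 − 18208558839321176480 = 9754585092493487400.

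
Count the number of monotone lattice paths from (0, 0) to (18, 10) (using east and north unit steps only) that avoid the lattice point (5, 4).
Number of paths = 9704478

Total paths from (0, 0) to (18, 10): C(28, 18) = 13123110. Paths through (5, 4): (paths (0, 0) → (5, 4)) × (paths (5, 4) → (18, 10)) = C(9, 5) · C(19, 13) = 126 · 27132 = 3418632. Avoidance count = 13123110 − 3418632 = 9704478.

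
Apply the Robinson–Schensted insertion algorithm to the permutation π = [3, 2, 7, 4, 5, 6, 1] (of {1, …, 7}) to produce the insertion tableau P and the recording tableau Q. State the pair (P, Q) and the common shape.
P = [1, 4, 5, 6] / [2, 7] / [3];  Q = [1, 3, 5, 6] / [2, 4] / [7];  common shape = (4, 2, 1)

Row-insert the values π_1, π_2, … into P one at a time, bumping the leftmost entry strictly greater than the inserted value down to the next row. The recording tableau Q records, in position (i, j), the step at which that cell was added to P.
  Insert 3 (step 1): P = [3];  Q = [1]
  Insert 2 (step 2): P = [2] / [3];  Q = [1] / [2]
  Insert 7 (step 3): P = [2, 7] / [3];  Q = [1, 3] / [2]
  Insert 4 (step 4): P = [2, 4] / [3, 7];  Q = [1, 3] / [2, 4]
  Insert 5 (step 5): P = [2, 4, 5] / [3, 7];  Q = [1, 3, 5] / [2, 4]
  Insert 6 (step 6): P = [2, 4, 5, 6] / [3, 7];  Q = [1, 3, 5, 6] / [2, 4]
  Insert 1 (step 7): P = [1, 4, 5, 6] / [2, 7] / [3];  Q = [1, 3, 5, 6] / [2, 4] / [7]
Final shape: (4, 2, 1).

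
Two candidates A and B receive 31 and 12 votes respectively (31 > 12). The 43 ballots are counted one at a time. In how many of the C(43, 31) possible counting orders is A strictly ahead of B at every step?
Strict-lead orderings = 6777555512

Total orderings of the 43 votes with 31 for A: C(43, 31) = 15338678264. By the Bertrand ballot formula (Cycle Lemma / reflection principle), the number of orderings in which A is strictly ahead of B throughout is (p − q)/(p + q) · C(p + q, p) = (31 − 12)/(31 + 12) · 15338678264 = 6777555512.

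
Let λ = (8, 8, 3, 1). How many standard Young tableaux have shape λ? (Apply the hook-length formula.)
# SYT of shape (8, 8, 3, 1) = 7936110

Hook-length formula: f^λ = n! / Π hook(c), product over all cells c of the Young diagram. For λ = (8, 8, 3, 1), n = 20 boxes. Hook lengths by row (left-to-right, top-to-bottom): [11, 9, 8, 6, 5, 4, 3, 2]; [10, 8, 7, 5, 4, 3, 2, 1]; [4, 2, 1]; [1]. Product of hooks = 306561024000. So f^λ = 20! / 306561024000 = 2432902008176640000 / 306561024000 = 7936110.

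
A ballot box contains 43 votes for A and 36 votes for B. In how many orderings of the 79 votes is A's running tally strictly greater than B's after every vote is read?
Strict-lead orderings = 3527173835643930141670

Total orderings of the 79 votes with 43 for A: C(79, 43) = 39806676145124354455990. By the Bertrand ballot formula (Cycle Lemma / reflection principle), the number of orderings in which A is strictly ahead of B throughout is (p − q)/(p + q) · C(p + q, p) = (43 − 36)/(43 + 36) · 39806676145124354455990 = 3527173835643930141670.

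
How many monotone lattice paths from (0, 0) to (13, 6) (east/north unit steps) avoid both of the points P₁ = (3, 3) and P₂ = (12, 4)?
Number of paths = 16552

Inclusion–exclusion. Total paths: C(19, 13) = 27132. Through P₁: C(6, 3)·C(13, 10) = 5720. Through P₂: C(16, 12)·C(3, 1) = 5460. Since P₁ is strictly southwest of P₂, a monotone path through both must visit P₁ then P₂; paths through both = C(6, 3)·C(10, 9)·C(3, 1) = 600. Avoid both = 27132 − 5720 − 5460 + 600 = 16552.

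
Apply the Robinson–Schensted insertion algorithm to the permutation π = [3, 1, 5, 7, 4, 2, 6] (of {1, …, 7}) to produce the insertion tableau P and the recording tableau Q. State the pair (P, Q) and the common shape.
P = [1, 2, 6] / [3, 4, 7] / [5];  Q = [1, 3, 4] / [2, 5, 7] / [6];  common shape = (3, 3, 1)

Row-insert the values π_1, π_2, … into P one at a time, bumping the leftmost entry strictly greater than the inserted value down to the next row. The recording tableau Q records, in position (i, j), the step at which that cell was added to P.
  Insert 3 (step 1): P = [3];  Q = [1]
  Insert 1 (step 2): P = [1] / [3];  Q = [1] / [2]
  Insert 5 (step 3): P = [1, 5] / [3];  Q = [1, 3] / [2]
  Insert 7 (step 4): P = [1, 5, 7] / [3];  Q = [1, 3, 4] / [2]
  Insert 4 (step 5): P = [1, 4, 7] / [3, 5];  Q = [1, 3, 4] / [2, 5]
  Insert 2 (step 6): P = [1, 2, 7] / [3, 4] / [5];  Q = [1, 3, 4] / [2, 5] / [6]
  Insert 6 (step 7): P = [1, 2, 6] / [3, 4, 7] / [5];  Q = [1, 3, 4] / [2, 5, 7] / [6]
Final shape: (3, 3, 1).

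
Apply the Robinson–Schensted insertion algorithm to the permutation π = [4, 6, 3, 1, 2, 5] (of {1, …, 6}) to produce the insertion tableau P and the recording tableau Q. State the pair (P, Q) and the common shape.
P = [1, 2, 5] / [3, 6] / [4];  Q = [1, 2, 6] / [3, 5] / [4];  common shape = (3, 2, 1)

Row-insert the values π_1, π_2, … into P one at a time, bumping the leftmost entry strictly greater than the inserted value down to the next row. The recording tableau Q records, in position (i, j), the step at which that cell was added to P.
  Insert 4 (step 1): P = [4];  Q = [1]
  Insert 6 (step 2): P = [4, 6];  Q = [1, 2]
  Insert 3 (step 3): P = [3, 6] / [4];  Q = [1, 2] / [3]
  Insert 1 (step 4): P = [1, 6] / [3] / [4];  Q = [1, 2] / [3] / [4]
  Insert 2 (step 5): P = [1, 2] / [3, 6] / [4];  Q = [1, 2] / [3, 5] / [4]
  Insert 5 (step 6): P = [1, 2, 5] / [3, 6] / [4];  Q = [1, 2, 6] / [3, 5] / [4]
Final shape: (3, 2, 1).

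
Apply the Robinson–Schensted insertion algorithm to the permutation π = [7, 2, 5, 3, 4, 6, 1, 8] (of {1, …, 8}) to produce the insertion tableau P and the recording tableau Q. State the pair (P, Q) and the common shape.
P = [1, 3, 4, 6, 8] / [2] / [5] / [7];  Q = [1, 3, 5, 6, 8] / [2] / [4] / [7];  common shape = (5, 1, 1, 1)

Row-insert the values π_1, π_2, … into P one at a time, bumping the leftmost entry strictly greater than the inserted value down to the next row. The recording tableau Q records, in position (i, j), the step at which that cell was added to P.
  Insert 7 (step 1): P = [7];  Q = [1]
  Insert 2 (step 2): P = [2] / [7];  Q = [1] / [2]
  Insert 5 (step 3): P = [2, 5] / [7];  Q = [1, 3] / [2]
  Insert 3 (step 4): P = [2, 3] / [5] / [7];  Q = [1, 3] / [2] / [4]
  Insert 4 (step 5): P = [2, 3, 4] / [5] / [7];  Q = [1, 3, 5] / [2] / [4]
  Insert 6 (step 6): P = [2, 3, 4, 6] / [5] / [7];  Q = [1, 3, 5, 6] / [2] / [4]
  Insert 1 (step 7): P = [1, 3, 4, 6] / [2] / [5] / [7];  Q = [1, 3, 5, 6] / [2] / [4] / [7]
  Insert 8 (step 8): P = [1, 3, 4, 6, 8] / [2] / [5] / [7];  Q = [1, 3, 5, 6, 8] / [2] / [4] / [7]
Final shape: (5, 1, 1, 1).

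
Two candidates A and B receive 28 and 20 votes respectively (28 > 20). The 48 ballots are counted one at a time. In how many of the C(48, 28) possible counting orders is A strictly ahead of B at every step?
Strict-lead orderings = 2789279908316

Total orderings of the 48 votes with 28 for A: C(48, 28) = 16735679449896. By the Bertrand ballot formula (Cycle Lemma / reflection principle), the number of orderings in which A is strictly ahead of B throughout is (p − q)/(p + q) · C(p + q, p) = (28 − 20)/(28 + 20) · 16735679449896 = 2789279908316.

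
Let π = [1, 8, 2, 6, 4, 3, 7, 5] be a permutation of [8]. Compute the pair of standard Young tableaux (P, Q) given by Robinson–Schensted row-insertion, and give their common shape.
P = [1, 2, 3, 5] / [4, 7] / [6] / [8];  Q = [1, 2, 4, 7] / [3, 8] / [5] / [6];  common shape = (4, 2, 1, 1)

Row-insert the values π_1, π_2, … into P one at a time, bumping the leftmost entry strictly greater than the inserted value down to the next row. The recording tableau Q records, in position (i, j), the step at which that cell was added to P.
  Insert 1 (step 1): P = [1];  Q = [1]
  Insert 8 (step 2): P = [1, 8];  Q = [1, 2]
  Insert 2 (step 3): P = [1, 2] / [8];  Q = [1, 2] / [3]
  Insert 6 (step 4): P = [1, 2, 6] / [8];  Q = [1, 2, 4] / [3]
  Insert 4 (step 5): P = [1, 2, 4] / [6] / [8];  Q = [1, 2, 4] / [3] / [5]
  Insert 3 (step 6): P = [1, 2, 3] / [4] / [6] / [8];  Q = [1, 2, 4] / [3] / [5] / [6]
  Insert 7 (step 7): P = [1, 2, 3, 7] / [4] / [6] / [8];  Q = [1, 2, 4, 7] / [3] / [5] / [6]
  Insert 5 (step 8): P = [1, 2, 3, 5] / [4, 7] / [6] / [8];  Q = [1, 2, 4, 7] / [3, 8] / [5] / [6]
Final shape: (4, 2, 1, 1).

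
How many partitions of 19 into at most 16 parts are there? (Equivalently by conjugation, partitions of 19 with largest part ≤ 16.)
p(19, parts ≤ 16) = 486

Use the recurrence p(n, m) = p(n, m−1) + p(n−m, m): either the largest part is < m (count p(n, m−1)) or the largest part is exactly m (remove one copy of m, count p(n−m, m)). With p(0, ·) = 1 this gives p(19, parts ≤ 16) = 486. (By conjugating Young diagrams, this also counts partitions of 19 into at most 16 parts.)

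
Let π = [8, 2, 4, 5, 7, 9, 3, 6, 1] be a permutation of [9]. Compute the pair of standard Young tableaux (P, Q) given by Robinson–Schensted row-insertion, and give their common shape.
P = [1, 3, 5, 6, 9] / [2, 7] / [4] / [8];  Q = [1, 3, 4, 5, 6] / [2, 8] / [7] / [9];  common shape = (5, 2, 1, 1)

Row-insert the values π_1, π_2, … into P one at a time, bumping the leftmost entry strictly greater than the inserted value down to the next row. The recording tableau Q records, in position (i, j), the step at which that cell was added to P.
  Insert 8 (step 1): P = [8];  Q = [1]
  Insert 2 (step 2): P = [2] / [8];  Q = [1] / [2]
  Insert 4 (step 3): P = [2, 4] / [8];  Q = [1, 3] / [2]
  Insert 5 (step 4): P = [2, 4, 5] / [8];  Q = [1, 3, 4] / [2]
  Insert 7 (step 5): P = [2, 4, 5, 7] / [8];  Q = [1, 3, 4, 5] / [2]
  Insert 9 (step 6): P = [2, 4, 5, 7, 9] / [8];  Q = [1, 3, 4, 5, 6] / [2]
  Insert 3 (step 7): P = [2, 3, 5, 7, 9] / [4] / [8];  Q = [1, 3, 4, 5, 6] / [2] / [7]
  Insert 6 (step 8): P = [2, 3, 5, 6, 9] / [4, 7] / [8];  Q = [1, 3, 4, 5, 6] / [2, 8] / [7]
  Insert 1 (step 9): P = [1, 3, 5, 6, 9] / [2, 7] / [4] / [8];  Q = [1, 3, 4, 5, 6] / [2, 8] / [7] / [9]
Final shape: (5, 2, 1, 1).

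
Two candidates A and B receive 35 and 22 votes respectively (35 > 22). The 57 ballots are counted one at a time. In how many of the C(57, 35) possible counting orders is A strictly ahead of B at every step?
Strict-lead orderings = 795816335698020

Total orderings of the 57 votes with 35 for A: C(57, 35) = 3489348548829780. By the Bertrand ballot formula (Cycle Lemma / reflection principle), the number of orderings in which A is strictly ahead of B throughout is (p − q)/(p + q) · C(p + q, p) = (35 − 22)/(35 + 22) · 3489348548829780 = 795816335698020.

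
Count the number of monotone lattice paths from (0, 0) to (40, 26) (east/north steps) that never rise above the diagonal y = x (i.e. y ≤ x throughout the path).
Number of paths = 605225888816998680

By the reflection principle (André's argument), the number of monotone paths to (40, 26) with n ≤ m that never go above y = x is C(66, 40) − C(66, 41) = 1654284096099796392 − 1049058207282797712 = 605225888816998680.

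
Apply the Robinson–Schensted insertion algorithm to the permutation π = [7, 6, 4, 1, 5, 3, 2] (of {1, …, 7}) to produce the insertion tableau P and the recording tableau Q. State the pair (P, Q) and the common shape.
P = [1, 2] / [3, 5] / [4] / [6] / [7];  Q = [1, 5] / [2, 6] / [3] / [4] / [7];  common shape = (2, 2, 1, 1, 1)

Row-insert the values π_1, π_2, … into P one at a time, bumping the leftmost entry strictly greater than the inserted value down to the next row. The recording tableau Q records, in position (i, j), the step at which that cell was added to P.
  Insert 7 (step 1): P = [7];  Q = [1]
  Insert 6 (step 2): P = [6] / [7];  Q = [1] / [2]
  Insert 4 (step 3): P = [4] / [6] / [7];  Q = [1] / [2] / [3]
  Insert 1 (step 4): P = [1] / [4] / [6] / [7];  Q = [1] / [2] / [3] / [4]
  Insert 5 (step 5): P = [1, 5] / [4] / [6] / [7];  Q = [1, 5] / [2] / [3] / [4]
  Insert 3 (step 6): P = [1, 3] / [4, 5] / [6] / [7];  Q = [1, 5] / [2, 6] / [3] / [4]
  Insert 2 (step 7): P = [1, 2] / [3, 5] / [4] / [6] / [7];  Q = [1, 5] / [2, 6] / [3] / [4] / [7]
Final shape: (2, 2, 1, 1, 1).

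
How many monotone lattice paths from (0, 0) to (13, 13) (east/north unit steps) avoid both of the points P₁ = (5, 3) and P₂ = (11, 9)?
Number of paths = 6206912

Inclusion–exclusion. Total paths: C(26, 13) = 10400600. Through P₁: C(8, 5)·C(18, 8) = 2450448. Through P₂: C(20, 11)·C(6, 2) = 2519400. Since P₁ is strictly southwest of P₂, a monotone path through both must visit P₁ then P₂; paths through both = C(8, 5)·C(12, 6)·C(6, 2) = 776160. Avoid both = 10400600 − 2450448 − 2519400 + 776160 = 6206912.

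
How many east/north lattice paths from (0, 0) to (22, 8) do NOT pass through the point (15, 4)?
Number of paths = 4573845

Total paths from (0, 0) to (22, 8): C(30, 22) = 5852925. Paths through (15, 4): (paths (0, 0) → (15, 4)) × (paths (15, 4) → (22, 8)) = C(19, 15) · C(11, 7) = 3876 · 330 = 1279080. Avoidance count = 5852925 − 1279080 = 4573845.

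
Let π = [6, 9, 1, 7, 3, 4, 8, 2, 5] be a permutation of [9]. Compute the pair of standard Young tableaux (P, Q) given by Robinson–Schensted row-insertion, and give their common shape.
P = [1, 2, 4, 5] / [3, 7, 8] / [6] / [9];  Q = [1, 2, 6, 7] / [3, 4, 9] / [5] / [8];  common shape = (4, 3, 1, 1)

Row-insert the values π_1, π_2, … into P one at a time, bumping the leftmost entry strictly greater than the inserted value down to the next row. The recording tableau Q records, in position (i, j), the step at which that cell was added to P.
  Insert 6 (step 1): P = [6];  Q = [1]
  Insert 9 (step 2): P = [6, 9];  Q = [1, 2]
  Insert 1 (step 3): P = [1, 9] / [6];  Q = [1, 2] / [3]
  Insert 7 (step 4): P = [1, 7] / [6, 9];  Q = [1, 2] / [3, 4]
  Insert 3 (step 5): P = [1, 3] / [6, 7] / [9];  Q = [1, 2] / [3, 4] / [5]
  Insert 4 (step 6): P = [1, 3, 4] / [6, 7] / [9];  Q = [1, 2, 6] / [3, 4] / [5]
  Insert 8 (step 7): P = [1, 3, 4, 8] / [6, 7] / [9];  Q = [1, 2, 6, 7] / [3, 4] / [5]
  Insert 2 (step 8): P = [1, 2, 4, 8] / [3, 7] / [6] / [9];  Q = [1, 2, 6, 7] / [3, 4] / [5] / [8]
  Insert 5 (step 9): P = [1, 2, 4, 5] / [3, 7, 8] / [6] / [9];  Q = [1, 2, 6, 7] / [3, 4, 9] / [5] / [8]
Final shape: (4, 3, 1, 1).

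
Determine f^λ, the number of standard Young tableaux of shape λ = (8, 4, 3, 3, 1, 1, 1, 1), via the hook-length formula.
# SYT of shape (8, 4, 3, 3, 1, 1, 1, 1) = 1792502712

Hook-length formula: f^λ = n! / Π hook(c), product over all cells c of the Young diagram. For λ = (8, 4, 3, 3, 1, 1, 1, 1), n = 22 boxes. Hook lengths by row (left-to-right, top-to-bottom): [15, 10, 9, 6, 4, 3, 2, 1]; [10, 5, 4, 1]; [8, 3, 2]; [7, 2, 1]; [4]; [3]; [2]; [1]. Product of hooks = 627056640000. So f^λ = 22! / 627056640000 = 1124000727777607680000 / 627056640000 = 1792502712.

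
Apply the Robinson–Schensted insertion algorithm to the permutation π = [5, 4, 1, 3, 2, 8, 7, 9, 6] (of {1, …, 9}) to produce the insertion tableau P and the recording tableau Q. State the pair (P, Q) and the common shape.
P = [1, 2, 6, 9] / [3, 7] / [4, 8] / [5];  Q = [1, 4, 6, 8] / [2, 7] / [3, 9] / [5];  common shape = (4, 2, 2, 1)

Row-insert the values π_1, π_2, … into P one at a time, bumping the leftmost entry strictly greater than the inserted value down to the next row. The recording tableau Q records, in position (i, j), the step at which that cell was added to P.
  Insert 5 (step 1): P = [5];  Q = [1]
  Insert 4 (step 2): P = [4] / [5];  Q = [1] / [2]
  Insert 1 (step 3): P = [1] / [4] / [5];  Q = [1] / [2] / [3]
  Insert 3 (step 4): P = [1, 3] / [4] / [5];  Q = [1, 4] / [2] / [3]
  Insert 2 (step 5): P = [1, 2] / [3] / [4] / [5];  Q = [1, 4] / [2] / [3] / [5]
  Insert 8 (step 6): P = [1, 2, 8] / [3] / [4] / [5];  Q = [1, 4, 6] / [2] / [3] / [5]
  Insert 7 (step 7): P = [1, 2, 7] / [3, 8] / [4] / [5];  Q = [1, 4, 6] / [2, 7] / [3] / [5]
  Insert 9 (step 8): P = [1, 2, 7, 9] / [3, 8] / [4] / [5];  Q = [1, 4, 6, 8] / [2, 7] / [3] / [5]
  Insert 6 (step 9): P = [1, 2, 6, 9] / [3, 7] / [4, 8] / [5];  Q = [1, 4, 6, 8] / [2, 7] / [3, 9] / [5]
Final shape: (4, 2, 2, 1).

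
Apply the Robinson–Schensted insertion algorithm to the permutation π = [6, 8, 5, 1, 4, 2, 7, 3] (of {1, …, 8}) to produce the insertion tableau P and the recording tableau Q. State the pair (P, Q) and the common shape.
P = [1, 2, 3] / [4, 7] / [5, 8] / [6];  Q = [1, 2, 7] / [3, 5] / [4, 8] / [6];  common shape = (3, 2, 2, 1)

Row-insert the values π_1, π_2, … into P one at a time, bumping the leftmost entry strictly greater than the inserted value down to the next row. The recording tableau Q records, in position (i, j), the step at which that cell was added to P.
  Insert 6 (step 1): P = [6];  Q = [1]
  Insert 8 (step 2): P = [6, 8];  Q = [1, 2]
  Insert 5 (step 3): P = [5, 8] / [6];  Q = [1, 2] / [3]
  Insert 1 (step 4): P = [1, 8] / [5] / [6];  Q = [1, 2] / [3] / [4]
  Insert 4 (step 5): P = [1, 4] / [5, 8] / [6];  Q = [1, 2] / [3, 5] / [4]
  Insert 2 (step 6): P = [1, 2] / [4, 8] / [5] / [6];  Q = [1, 2] / [3, 5] / [4] / [6]
  Insert 7 (step 7): P = [1, 2, 7] / [4, 8] / [5] / [6];  Q = [1, 2, 7] / [3, 5] / [4] / [6]
  Insert 3 (step 8): P = [1, 2, 3] / [4, 7] / [5, 8] / [6];  Q = [1, 2, 7] / [3, 5] / [4, 8] / [6]
Final shape: (3, 2, 2, 1).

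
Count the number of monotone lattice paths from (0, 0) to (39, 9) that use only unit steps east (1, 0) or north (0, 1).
Number of paths = 1677106640

A monotone lattice path from (0, 0) to (39, 9) consists of 39 east steps and 9 north steps in some order, so it is determined by which 39 of the 48 steps are east. The count is C(48, 39) = 1677106640.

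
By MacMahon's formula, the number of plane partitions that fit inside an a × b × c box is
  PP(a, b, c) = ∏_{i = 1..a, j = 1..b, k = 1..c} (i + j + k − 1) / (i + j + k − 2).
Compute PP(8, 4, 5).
PP(8, 4, 5) = 4789851066

Evaluate the triple product over i = 1..8, j = 1..4, k = 1..5. The factors are (2/1) · (3/2) · (4/3) · (5/4) · (6/5) · (3/2) · (4/3) · (5/4) · … (160 factors total). The numerators and denominators telescope so the product is an integer; carrying out the multiplication exactly gives PP(8, 4, 5) = 4789851066.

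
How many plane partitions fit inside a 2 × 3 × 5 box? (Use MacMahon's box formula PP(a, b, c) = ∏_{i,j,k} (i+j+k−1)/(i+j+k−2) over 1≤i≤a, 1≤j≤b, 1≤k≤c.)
PP(2, 3, 5) = 1176

Evaluate the triple product over i = 1..2, j = 1..3, k = 1..5. The factors are (2/1) · (3/2) · (4/3) · (5/4) · (6/5) · (3/2) · (4/3) · (5/4) · … (30 factors total). The numerators and denominators telescope so the product is an integer; carrying out the multiplication exactly gives PP(2, 3, 5) = 1176.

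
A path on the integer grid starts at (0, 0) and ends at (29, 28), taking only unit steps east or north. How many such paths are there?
Number of paths = 15033633249770520

A monotone lattice path from (0, 0) to (29, 28) consists of 29 east steps and 28 north steps in some order, so it is determined by which 29 of the 57 steps are east. The count is C(57, 29) = 15033633249770520.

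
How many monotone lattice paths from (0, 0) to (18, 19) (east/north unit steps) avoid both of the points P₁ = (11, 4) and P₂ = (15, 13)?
Number of paths = 14376679800

Inclusion–exclusion. Total paths: C(37, 18) = 17672631900. Through P₁: C(15, 11)·C(22, 7) = 232792560. Through P₂: C(28, 15)·C(9, 3) = 3145141440. Since P₁ is strictly southwest of P₂, a monotone path through both must visit P₁ then P₂; paths through both = C(15, 11)·C(13, 4)·C(9, 3) = 81981900. Avoid both = 17672631900 − 232792560 − 3145141440 + 81981900 = 14376679800.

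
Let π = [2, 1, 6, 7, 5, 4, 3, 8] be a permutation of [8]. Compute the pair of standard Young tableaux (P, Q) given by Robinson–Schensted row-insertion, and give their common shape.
P = [1, 3, 7, 8] / [2, 4] / [5] / [6];  Q = [1, 3, 4, 8] / [2, 5] / [6] / [7];  common shape = (4, 2, 1, 1)

Row-insert the values π_1, π_2, … into P one at a time, bumping the leftmost entry strictly greater than the inserted value down to the next row. The recording tableau Q records, in position (i, j), the step at which that cell was added to P.
  Insert 2 (step 1): P = [2];  Q = [1]
  Insert 1 (step 2): P = [1] / [2];  Q = [1] / [2]
  Insert 6 (step 3): P = [1, 6] / [2];  Q = [1, 3] / [2]
  Insert 7 (step 4): P = [1, 6, 7] / [2];  Q = [1, 3, 4] / [2]
  Insert 5 (step 5): P = [1, 5, 7] / [2, 6];  Q = [1, 3, 4] / [2, 5]
  Insert 4 (step 6): P = [1, 4, 7] / [2, 5] / [6];  Q = [1, 3, 4] / [2, 5] / [6]
  Insert 3 (step 7): P = [1, 3, 7] / [2, 4] / [5] / [6];  Q = [1, 3, 4] / [2, 5] / [6] / [7]
  Insert 8 (step 8): P = [1, 3, 7, 8] / [2, 4] / [5] / [6];  Q = [1, 3, 4, 8] / [2, 5] / [6] / [7]
Final shape: (4, 2, 1, 1).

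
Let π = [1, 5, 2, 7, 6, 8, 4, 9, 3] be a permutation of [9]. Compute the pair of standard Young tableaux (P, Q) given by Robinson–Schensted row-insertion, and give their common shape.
P = [1, 2, 3, 8, 9] / [4, 6] / [5] / [7];  Q = [1, 2, 4, 6, 8] / [3, 5] / [7] / [9];  common shape = (5, 2, 1, 1)

Row-insert the values π_1, π_2, … into P one at a time, bumping the leftmost entry strictly greater than the inserted value down to the next row. The recording tableau Q records, in position (i, j), the step at which that cell was added to P.
  Insert 1 (step 1): P = [1];  Q = [1]
  Insert 5 (step 2): P = [1, 5];  Q = [1, 2]
  Insert 2 (step 3): P = [1, 2] / [5];  Q = [1, 2] / [3]
  Insert 7 (step 4): P = [1, 2, 7] / [5];  Q = [1, 2, 4] / [3]
  Insert 6 (step 5): P = [1, 2, 6] / [5, 7];  Q = [1, 2, 4] / [3, 5]
  Insert 8 (step 6): P = [1, 2, 6, 8] / [5, 7];  Q = [1, 2, 4, 6] / [3, 5]
  Insert 4 (step 7): P = [1, 2, 4, 8] / [5, 6] / [7];  Q = [1, 2, 4, 6] / [3, 5] / [7]
  Insert 9 (step 8): P = [1, 2, 4, 8, 9] / [5, 6] / [7];  Q = [1, 2, 4, 6, 8] / [3, 5] / [7]
  Insert 3 (step 9): P = [1, 2, 3, 8, 9] / [4, 6] / [5] / [7];  Q = [1, 2, 4, 6, 8] / [3, 5] / [7] / [9]
Final shape: (5, 2, 1, 1).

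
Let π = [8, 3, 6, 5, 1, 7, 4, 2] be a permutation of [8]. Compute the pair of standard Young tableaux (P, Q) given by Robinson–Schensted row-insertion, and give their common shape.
P = [1, 2, 7] / [3, 4] / [5] / [6] / [8];  Q = [1, 3, 6] / [2, 7] / [4] / [5] / [8];  common shape = (3, 2, 1, 1, 1)

Row-insert the values π_1, π_2, … into P one at a time, bumping the leftmost entry strictly greater than the inserted value down to the next row. The recording tableau Q records, in position (i, j), the step at which that cell was added to P.
  Insert 8 (step 1): P = [8];  Q = [1]
  Insert 3 (step 2): P = [3] / [8];  Q = [1] / [2]
  Insert 6 (step 3): P = [3, 6] / [8];  Q = [1, 3] / [2]
  Insert 5 (step 4): P = [3, 5] / [6] / [8];  Q = [1, 3] / [2] / [4]
  Insert 1 (step 5): P = [1, 5] / [3] / [6] / [8];  Q = [1, 3] / [2] / [4] / [5]
  Insert 7 (step 6): P = [1, 5, 7] / [3] / [6] / [8];  Q = [1, 3, 6] / [2] / [4] / [5]
  Insert 4 (step 7): P = [1, 4, 7] / [3, 5] / [6] / [8];  Q = [1, 3, 6] / [2, 7] / [4] / [5]
  Insert 2 (step 8): P = [1, 2, 7] / [3, 4] / [5] / [6] / [8];  Q = [1, 3, 6] / [2, 7] / [4] / [5] / [8]
Final shape: (3, 2, 1, 1, 1).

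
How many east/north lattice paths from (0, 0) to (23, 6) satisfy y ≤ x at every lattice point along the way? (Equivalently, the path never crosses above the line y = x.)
Number of paths = 356265

By the reflection principle (André's argument), the number of monotone paths to (23, 6) with n ≤ m that never go above y = x is C(29, 23) − C(29, 24) = 475020 − 118755 = 356265.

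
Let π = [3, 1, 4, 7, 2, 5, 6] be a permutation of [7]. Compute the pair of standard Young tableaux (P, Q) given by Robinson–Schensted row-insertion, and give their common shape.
P = [1, 2, 5, 6] / [3, 4, 7];  Q = [1, 3, 4, 7] / [2, 5, 6];  common shape = (4, 3)

Row-insert the values π_1, π_2, … into P one at a time, bumping the leftmost entry strictly greater than the inserted value down to the next row. The recording tableau Q records, in position (i, j), the step at which that cell was added to P.
  Insert 3 (step 1): P = [3];  Q = [1]
  Insert 1 (step 2): P = [1] / [3];  Q = [1] / [2]
  Insert 4 (step 3): P = [1, 4] / [3];  Q = [1, 3] / [2]
  Insert 7 (step 4): P = [1, 4, 7] / [3];  Q = [1, 3, 4] / [2]
  Insert 2 (step 5): P = [1, 2, 7] / [3, 4];  Q = [1, 3, 4] / [2, 5]
  Insert 5 (step 6): P = [1, 2, 5] / [3, 4, 7];  Q = [1, 3, 4] / [2, 5, 6]
  Insert 6 (step 7): P = [1, 2, 5, 6] / [3, 4, 7];  Q = [1, 3, 4, 7] / [2, 5, 6]
Final shape: (4, 3).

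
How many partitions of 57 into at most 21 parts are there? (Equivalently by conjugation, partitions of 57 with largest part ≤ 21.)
p(57, parts ≤ 21) = 533523

Use the recurrence p(n, m) = p(n, m−1) + p(n−m, m): either the largest part is < m (count p(n, m−1)) or the largest part is exactly m (remove one copy of m, count p(n−m, m)). With p(0, ·) = 1 this gives p(57, parts ≤ 21) = 533523. (By conjugating Young diagrams, this also counts partitions of 57 into at most 21 parts.)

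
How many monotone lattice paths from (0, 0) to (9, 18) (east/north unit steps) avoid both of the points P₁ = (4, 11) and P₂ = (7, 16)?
Number of paths = 2593443

Inclusion–exclusion. Total paths: C(27, 9) = 4686825. Through P₁: C(15, 4)·C(12, 5) = 1081080. Through P₂: C(23, 7)·C(4, 2) = 1470942. Since P₁ is strictly southwest of P₂, a monotone path through both must visit P₁ then P₂; paths through both = C(15, 4)·C(8, 3)·C(4, 2) = 458640. Avoid both = 4686825 − 1081080 − 1470942 + 458640 = 2593443.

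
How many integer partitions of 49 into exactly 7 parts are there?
p(49, 7 parts) = 8033

Partitions of n into exactly k parts are in bijection with partitions of n − k into at most k parts (subtract 1 from each part). So p(49, exactly 7) = p(42, parts ≤ 7). Computing via the recurrence p(m, j) = p(m, j−1) + p(m−j, j) gives 8033.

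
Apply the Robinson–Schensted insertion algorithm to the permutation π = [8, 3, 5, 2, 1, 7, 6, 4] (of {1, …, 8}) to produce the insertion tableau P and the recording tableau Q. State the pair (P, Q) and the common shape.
P = [1, 4, 6] / [2, 5] / [3, 7] / [8];  Q = [1, 3, 6] / [2, 7] / [4, 8] / [5];  common shape = (3, 2, 2, 1)

Row-insert the values π_1, π_2, … into P one at a time, bumping the leftmost entry strictly greater than the inserted value down to the next row. The recording tableau Q records, in position (i, j), the step at which that cell was added to P.
  Insert 8 (step 1): P = [8];  Q = [1]
  Insert 3 (step 2): P = [3] / [8];  Q = [1] / [2]
  Insert 5 (step 3): P = [3, 5] / [8];  Q = [1, 3] / [2]
  Insert 2 (step 4): P = [2, 5] / [3] / [8];  Q = [1, 3] / [2] / [4]
  Insert 1 (step 5): P = [1, 5] / [2] / [3] / [8];  Q = [1, 3] / [2] / [4] / [5]
  Insert 7 (step 6): P = [1, 5, 7] / [2] / [3] / [8];  Q = [1, 3, 6] / [2] / [4] / [5]
  Insert 6 (step 7): P = [1, 5, 6] / [2, 7] / [3] / [8];  Q = [1, 3, 6] / [2, 7] / [4] / [5]
  Insert 4 (step 8): P = [1, 4, 6] / [2, 5] / [3, 7] / [8];  Q = [1, 3, 6] / [2, 7] / [4, 8] / [5]
Final shape: (3, 2, 2, 1).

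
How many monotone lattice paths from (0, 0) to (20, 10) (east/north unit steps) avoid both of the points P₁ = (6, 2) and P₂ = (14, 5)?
Number of paths = 17853759

Inclusion–exclusion. Total paths: C(30, 20) = 30045015. Through P₁: C(8, 6)·C(22, 14) = 8953560. Through P₂: C(19, 14)·C(11, 6) = 5372136. Since P₁ is strictly southwest of P₂, a monotone path through both must visit P₁ then P₂; paths through both = C(8, 6)·C(11, 8)·C(11, 6) = 2134440. Avoid both = 30045015 − 8953560 − 5372136 + 2134440 = 17853759.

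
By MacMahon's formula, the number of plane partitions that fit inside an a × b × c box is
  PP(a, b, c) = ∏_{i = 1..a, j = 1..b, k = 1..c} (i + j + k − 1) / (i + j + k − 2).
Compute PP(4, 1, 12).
PP(4, 1, 12) = 1820

Evaluate the triple product over i = 1..4, j = 1..1, k = 1..12. The factors are (2/1) · (3/2) · (4/3) · (5/4) · (6/5) · (7/6) · (8/7) · (9/8) · … (48 factors total). The numerators and denominators telescope so the product is an integer; carrying out the multiplication exactly gives PP(4, 1, 12) = 1820.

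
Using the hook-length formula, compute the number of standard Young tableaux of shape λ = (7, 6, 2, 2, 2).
# SYT of shape (7, 6, 2, 2, 2) = 12345060

Hook-length formula: f^λ = n! / Π hook(c), product over all cells c of the Young diagram. For λ = (7, 6, 2, 2, 2), n = 19 boxes. Hook lengths by row (left-to-right, top-to-bottom): [11, 10, 6, 5, 4, 3, 1]; [9, 8, 4, 3, 2, 1]; [4, 3]; [3, 2]; [2, 1]. Product of hooks = 9853747200. So f^λ = 19! / 9853747200 = 121645100408832000 / 9853747200 = 12345060.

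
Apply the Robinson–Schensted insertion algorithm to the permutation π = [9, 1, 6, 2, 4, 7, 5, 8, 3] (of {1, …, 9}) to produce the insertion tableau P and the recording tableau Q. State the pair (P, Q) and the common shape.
P = [1, 2, 3, 5, 8] / [4, 7] / [6] / [9];  Q = [1, 3, 5, 6, 8] / [2, 7] / [4] / [9];  common shape = (5, 2, 1, 1)

Row-insert the values π_1, π_2, … into P one at a time, bumping the leftmost entry strictly greater than the inserted value down to the next row. The recording tableau Q records, in position (i, j), the step at which that cell was added to P.
  Insert 9 (step 1): P = [9];  Q = [1]
  Insert 1 (step 2): P = [1] / [9];  Q = [1] / [2]
  Insert 6 (step 3): P = [1, 6] / [9];  Q = [1, 3] / [2]
  Insert 2 (step 4): P = [1, 2] / [6] / [9];  Q = [1, 3] / [2] / [4]
  Insert 4 (step 5): P = [1, 2, 4] / [6] / [9];  Q = [1, 3, 5] / [2] / [4]
  Insert 7 (step 6): P = [1, 2, 4, 7] / [6] / [9];  Q = [1, 3, 5, 6] / [2] / [4]
  Insert 5 (step 7): P = [1, 2, 4, 5] / [6, 7] / [9];  Q = [1, 3, 5, 6] / [2, 7] / [4]
  Insert 8 (step 8): P = [1, 2, 4, 5, 8] / [6, 7] / [9];  Q = [1, 3, 5, 6, 8] / [2, 7] / [4]
  Insert 3 (step 9): P = [1, 2, 3, 5, 8] / [4, 7] / [6] / [9];  Q = [1, 3, 5, 6, 8] / [2, 7] / [4] / [9]
Final shape: (5, 2, 1, 1).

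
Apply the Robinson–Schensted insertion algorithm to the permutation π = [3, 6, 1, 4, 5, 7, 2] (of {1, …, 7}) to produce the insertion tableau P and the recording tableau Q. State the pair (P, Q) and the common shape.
P = [1, 2, 5, 7] / [3, 4] / [6];  Q = [1, 2, 5, 6] / [3, 4] / [7];  common shape = (4, 2, 1)

Row-insert the values π_1, π_2, … into P one at a time, bumping the leftmost entry strictly greater than the inserted value down to the next row. The recording tableau Q records, in position (i, j), the step at which that cell was added to P.
  Insert 3 (step 1): P = [3];  Q = [1]
  Insert 6 (step 2): P = [3, 6];  Q = [1, 2]
  Insert 1 (step 3): P = [1, 6] / [3];  Q = [1, 2] / [3]
  Insert 4 (step 4): P = [1, 4] / [3, 6];  Q = [1, 2] / [3, 4]
  Insert 5 (step 5): P = [1, 4, 5] / [3, 6];  Q = [1, 2, 5] / [3, 4]
  Insert 7 (step 6): P = [1, 4, 5, 7] / [3, 6];  Q = [1, 2, 5, 6] / [3, 4]
  Insert 2 (step 7): P = [1, 2, 5, 7] / [3, 4] / [6];  Q = [1, 2, 5, 6] / [3, 4] / [7]
Final shape: (4, 2, 1).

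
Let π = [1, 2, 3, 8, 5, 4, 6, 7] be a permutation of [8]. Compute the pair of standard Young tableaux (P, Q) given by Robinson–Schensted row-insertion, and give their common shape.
P = [1, 2, 3, 4, 6, 7] / [5] / [8];  Q = [1, 2, 3, 4, 7, 8] / [5] / [6];  common shape = (6, 1, 1)

Row-insert the values π_1, π_2, … into P one at a time, bumping the leftmost entry strictly greater than the inserted value down to the next row. The recording tableau Q records, in position (i, j), the step at which that cell was added to P.
  Insert 1 (step 1): P = [1];  Q = [1]
  Insert 2 (step 2): P = [1, 2];  Q = [1, 2]
  Insert 3 (step 3): P = [1, 2, 3];  Q = [1, 2, 3]
  Insert 8 (step 4): P = [1, 2, 3, 8];  Q = [1, 2, 3, 4]
  Insert 5 (step 5): P = [1, 2, 3, 5] / [8];  Q = [1, 2, 3, 4] / [5]
  Insert 4 (step 6): P = [1, 2, 3, 4] / [5] / [8];  Q = [1, 2, 3, 4] / [5] / [6]
  Insert 6 (step 7): P = [1, 2, 3, 4, 6] / [5] / [8];  Q = [1, 2, 3, 4, 7] / [5] / [6]
  Insert 7 (step 8): P = [1, 2, 3, 4, 6, 7] / [5] / [8];  Q = [1, 2, 3, 4, 7, 8] / [5] / [6]
Final shape: (6, 1, 1).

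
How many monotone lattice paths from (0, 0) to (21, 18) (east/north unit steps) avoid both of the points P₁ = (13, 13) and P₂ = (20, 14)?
Number of paths = 42429717590

Inclusion–exclusion. Total paths: C(39, 21) = 62359143990. Through P₁: C(26, 13)·C(13, 8) = 13385572200. Through P₂: C(34, 20)·C(5, 1) = 6959878200. Since P₁ is strictly southwest of P₂, a monotone path through both must visit P₁ then P₂; paths through both = C(26, 13)·C(8, 7)·C(5, 1) = 416024000. Avoid both = 62359143990 − 13385572200 − 6959878200 + 416024000 = 42429717590.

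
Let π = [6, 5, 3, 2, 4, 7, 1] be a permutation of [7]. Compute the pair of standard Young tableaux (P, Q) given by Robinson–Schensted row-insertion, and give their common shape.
P = [1, 4, 7] / [2] / [3] / [5] / [6];  Q = [1, 5, 6] / [2] / [3] / [4] / [7];  common shape = (3, 1, 1, 1, 1)

Row-insert the values π_1, π_2, … into P one at a time, bumping the leftmost entry strictly greater than the inserted value down to the next row. The recording tableau Q records, in position (i, j), the step at which that cell was added to P.
  Insert 6 (step 1): P = [6];  Q = [1]
  Insert 5 (step 2): P = [5] / [6];  Q = [1] / [2]
  Insert 3 (step 3): P = [3] / [5] / [6];  Q = [1] / [2] / [3]
  Insert 2 (step 4): P = [2] / [3] / [5] / [6];  Q = [1] / [2] / [3] / [4]
  Insert 4 (step 5): P = [2, 4] / [3] / [5] / [6];  Q = [1, 5] / [2] / [3] / [4]
  Insert 7 (step 6): P = [2, 4, 7] / [3] / [5] / [6];  Q = [1, 5, 6] / [2] / [3] / [4]
  Insert 1 (step 7): P = [1, 4, 7] / [2] / [3] / [5] / [6];  Q = [1, 5, 6] / [2] / [3] / [4] / [7]
Final shape: (3, 1, 1, 1, 1).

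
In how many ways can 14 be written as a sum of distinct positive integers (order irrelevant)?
q(14) = 22

List partitions of 14 into distinct parts: 14, 13+1, 12+2, 11+3, 11+2+1, 10+4, 10+3+1, 9+5, 9+4+1, 9+3+2, 8+6, 8+5+1, 8+4+2, 8+3+2+1, 7+6+1, 7+5+2, 7+4+3, 7+4+2+1, 6+5+3, 6+5+2+1, 6+4+3+1, 5+4+3+2. There are q(14) = 22. (Euler: this equals the number of odd-part partitions of 14.)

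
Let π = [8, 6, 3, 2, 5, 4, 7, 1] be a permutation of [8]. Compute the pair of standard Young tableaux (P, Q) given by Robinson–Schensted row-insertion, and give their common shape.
P = [1, 4, 7] / [2, 5] / [3] / [6] / [8];  Q = [1, 5, 7] / [2, 6] / [3] / [4] / [8];  common shape = (3, 2, 1, 1, 1)

Row-insert the values π_1, π_2, … into P one at a time, bumping the leftmost entry strictly greater than the inserted value down to the next row. The recording tableau Q records, in position (i, j), the step at which that cell was added to P.
  Insert 8 (step 1): P = [8];  Q = [1]
  Insert 6 (step 2): P = [6] / [8];  Q = [1] / [2]
  Insert 3 (step 3): P = [3] / [6] / [8];  Q = [1] / [2] / [3]
  Insert 2 (step 4): P = [2] / [3] / [6] / [8];  Q = [1] / [2] / [3] / [4]
  Insert 5 (step 5): P = [2, 5] / [3] / [6] / [8];  Q = [1, 5] / [2] / [3] / [4]
  Insert 4 (step 6): P = [2, 4] / [3, 5] / [6] / [8];  Q = [1, 5] / [2, 6] / [3] / [4]
  Insert 7 (step 7): P = [2, 4, 7] / [3, 5] / [6] / [8];  Q = [1, 5, 7] / [2, 6] / [3] / [4]
  Insert 1 (step 8): P = [1, 4, 7] / [2, 5] / [3] / [6] / [8];  Q = [1, 5, 7] / [2, 6] / [3] / [4] / [8]
Final shape: (3, 2, 1, 1, 1).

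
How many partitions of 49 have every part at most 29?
p(49, parts ≤ 29) = 171438

Use the recurrence p(n, m) = p(n, m−1) + p(n−m, m): either the largest part is < m (count p(n, m−1)) or the largest part is exactly m (remove one copy of m, count p(n−m, m)). With p(0, ·) = 1 this gives p(49, parts ≤ 29) = 171438. (By conjugating Young diagrams, this also counts partitions of 49 into at most 29 parts.)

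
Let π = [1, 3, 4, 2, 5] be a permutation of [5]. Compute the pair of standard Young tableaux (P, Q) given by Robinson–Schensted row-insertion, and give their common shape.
P = [1, 2, 4, 5] / [3];  Q = [1, 2, 3, 5] / [4];  common shape = (4, 1)

Row-insert the values π_1, π_2, … into P one at a time, bumping the leftmost entry strictly greater than the inserted value down to the next row. The recording tableau Q records, in position (i, j), the step at which that cell was added to P.
  Insert 1 (step 1): P = [1];  Q = [1]
  Insert 3 (step 2): P = [1, 3];  Q = [1, 2]
  Insert 4 (step 3): P = [1, 3, 4];  Q = [1, 2, 3]
  Insert 2 (step 4): P = [1, 2, 4] / [3];  Q = [1, 2, 3] / [4]
  Insert 5 (step 5): P = [1, 2, 4, 5] / [3];  Q = [1, 2, 3, 5] / [4]
Final shape: (4, 1).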